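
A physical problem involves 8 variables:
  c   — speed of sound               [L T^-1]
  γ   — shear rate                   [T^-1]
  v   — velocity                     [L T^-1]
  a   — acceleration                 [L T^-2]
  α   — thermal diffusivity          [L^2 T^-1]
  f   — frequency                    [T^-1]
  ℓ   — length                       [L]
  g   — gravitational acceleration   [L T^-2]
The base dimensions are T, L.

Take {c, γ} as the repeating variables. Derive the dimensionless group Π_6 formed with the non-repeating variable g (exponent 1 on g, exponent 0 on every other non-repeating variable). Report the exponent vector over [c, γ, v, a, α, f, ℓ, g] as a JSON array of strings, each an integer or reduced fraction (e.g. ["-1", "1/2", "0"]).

Exponent matrix [T,L] × [c,γ,v,a,α,f,ℓ,g]:
  T: [-1 -1 -1 -2 -1 -1  0 -2]
  L: [ 1  0  1  1  2  0  1  1]
Echelon form has 2 nonzero rows (pivots: c,γ)
Pivot set = {c,γ}, free = {v,a,α,f,ℓ,g}
RREF:
  r0: [   1    0    1    1    2    0    1    1]
  r1: [   0    1    0    1   -1    1   -1    1]
Fix exponent of g at 1, v at 0, a at 0, α at 0, f at 0, ℓ at 0; solve each RREF row for its pivot's exponent:
  r0: exp(c) + (1)·1 = 0 ⇒ exp(c) = -1
  r1: exp(γ) + (1)·1 = 0 ⇒ exp(γ) = -1
Π_6 = c^-1 · γ^-1 · g

["-1", "-1", "0", "0", "0", "0", "0", "1"]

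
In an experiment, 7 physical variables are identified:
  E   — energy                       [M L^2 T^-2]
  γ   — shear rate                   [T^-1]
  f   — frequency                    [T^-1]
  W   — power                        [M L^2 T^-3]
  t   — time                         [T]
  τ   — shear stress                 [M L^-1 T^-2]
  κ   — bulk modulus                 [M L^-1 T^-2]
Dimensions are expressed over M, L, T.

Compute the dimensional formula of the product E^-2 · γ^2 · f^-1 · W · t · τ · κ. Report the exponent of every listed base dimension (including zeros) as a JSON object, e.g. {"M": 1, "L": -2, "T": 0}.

{"M": 1, "L": -4, "T": -3}

Write exponents as rows M,L,T / cols E,γ,f,W,t,τ,κ:
  M: [ 1  0  0  1  0  1  1]
  L: [ 2  0  0  2  0 -1 -1]
  T: [-2 -1 -1 -3  1 -2 -2]
  [M]: (-2)·1+(2)·0+(-1)·0+(1)·1+(1)·0+(1)·1+(1)·1 = 1
  [L]: (-2)·2+(2)·0+(-1)·0+(1)·2+(1)·0+(1)·-1+(1)·-1 = -4
  [T]: (-2)·-2+(2)·-1+(-1)·-1+(1)·-3+(1)·1+(1)·-2+(1)·-2 = -3
⇒ M L^-4 T^-3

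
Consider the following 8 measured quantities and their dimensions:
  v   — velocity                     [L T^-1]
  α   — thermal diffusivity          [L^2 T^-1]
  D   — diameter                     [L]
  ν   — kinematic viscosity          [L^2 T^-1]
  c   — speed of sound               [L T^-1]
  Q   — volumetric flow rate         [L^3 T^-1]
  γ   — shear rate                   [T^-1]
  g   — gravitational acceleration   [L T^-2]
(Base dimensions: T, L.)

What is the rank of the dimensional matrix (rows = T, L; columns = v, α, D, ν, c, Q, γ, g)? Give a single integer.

Dimensional matrix (T×L by v×α×D×ν×c×Q×γ×g):
  T: [-1 -1  0 -1 -1 -1 -1 -2]
  L: [ 1  2  1  2  1  3  0  1]
RREF → pivots at {v,α} ⇒ r = 2

2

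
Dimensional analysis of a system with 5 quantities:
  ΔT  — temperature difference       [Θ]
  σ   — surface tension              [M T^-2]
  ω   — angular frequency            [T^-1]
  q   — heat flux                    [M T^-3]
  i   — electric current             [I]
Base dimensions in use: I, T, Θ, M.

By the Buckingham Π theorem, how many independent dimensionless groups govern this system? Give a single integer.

Exponent matrix [I,T,Θ,M] × [ΔT,σ,ω,q,i]:
  I: [ 0  0  0  0  1]
  T: [ 0 -2 -1 -3  0]
  Θ: [ 1  0  0  0  0]
  M: [ 0  1  0  1  0]
RREF → pivots at {ΔT,σ,ω,i} ⇒ r = 4
5 vars − rank 4 = 1 Π group

1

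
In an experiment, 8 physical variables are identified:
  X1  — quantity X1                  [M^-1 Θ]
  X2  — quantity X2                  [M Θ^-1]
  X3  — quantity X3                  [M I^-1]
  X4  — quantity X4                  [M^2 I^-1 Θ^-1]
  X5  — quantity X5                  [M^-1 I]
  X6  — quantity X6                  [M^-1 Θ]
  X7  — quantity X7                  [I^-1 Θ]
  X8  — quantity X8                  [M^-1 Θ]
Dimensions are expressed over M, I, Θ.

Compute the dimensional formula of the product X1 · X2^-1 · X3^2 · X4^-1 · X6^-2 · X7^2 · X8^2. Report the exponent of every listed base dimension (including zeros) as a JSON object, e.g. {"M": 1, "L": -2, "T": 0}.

Write exponents as rows M,I,Θ / cols X1,X2,X3,X4,X5,X6,X7,X8:
  M: [-1  1  1  2 -1 -1  0 -1]
  I: [ 0  0 -1 -1  1  0 -1  0]
  Θ: [ 1 -1  0 -1  0  1  1  1]
  [M]: (1)·-1+(-1)·1+(2)·1+(-1)·2+(-2)·-1+(2)·0+(2)·-1 = -2
  [I]: (1)·0+(-1)·0+(2)·-1+(-1)·-1+(-2)·0+(2)·-1+(2)·0 = -3
  [Θ]: (1)·1+(-1)·-1+(2)·0+(-1)·-1+(-2)·1+(2)·1+(2)·1 = 5
⇒ M^-2 I^-3 Θ^5

{"M": -2, "I": -3, "Θ": 5}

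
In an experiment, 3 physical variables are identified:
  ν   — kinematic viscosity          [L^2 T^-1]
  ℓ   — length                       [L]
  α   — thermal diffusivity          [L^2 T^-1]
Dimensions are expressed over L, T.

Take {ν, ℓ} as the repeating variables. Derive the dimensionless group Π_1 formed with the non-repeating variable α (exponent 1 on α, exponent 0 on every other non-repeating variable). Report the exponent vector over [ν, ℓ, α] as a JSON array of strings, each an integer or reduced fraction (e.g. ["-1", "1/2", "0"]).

Dimensional matrix (L×T by ν×ℓ×α):
  L: [ 2  1  2]
  T: [-1  0 -1]
Echelon form has 2 nonzero rows (pivots: ν,ℓ)
Pivot set = {ν,ℓ}, free = {α}
RREF:
  r0: [   1    0    1]
  r1: [   0    1    0]
Fix exponent of α at 1; solve each RREF row for its pivot's exponent:
  r0: exp(ν) + (1)·1 = 0 ⇒ exp(ν) = -1
  r1: exp(ℓ) + (0)·1 = 0 ⇒ exp(ℓ) = 0
Π_1 = ν^-1 · α

["-1", "0", "1"]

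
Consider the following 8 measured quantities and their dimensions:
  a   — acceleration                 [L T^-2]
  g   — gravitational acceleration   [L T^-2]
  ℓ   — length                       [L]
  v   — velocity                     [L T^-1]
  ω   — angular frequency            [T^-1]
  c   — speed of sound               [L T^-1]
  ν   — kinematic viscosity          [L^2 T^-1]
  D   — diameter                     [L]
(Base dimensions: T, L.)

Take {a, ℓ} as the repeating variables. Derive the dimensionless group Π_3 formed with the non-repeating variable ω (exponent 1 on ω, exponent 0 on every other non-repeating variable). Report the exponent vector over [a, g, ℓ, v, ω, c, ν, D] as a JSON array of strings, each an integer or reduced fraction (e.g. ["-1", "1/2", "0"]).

["-1/2", "0", "1/2", "0", "1", "0", "0", "0"]

Write exponents as rows T,L / cols a,g,ℓ,v,ω,c,ν,D:
  T: [-2 -2  0 -1 -1 -1 -1  0]
  L: [ 1  1  1  1  0  1  2  1]
Echelon form has 2 nonzero rows (pivots: a,ℓ)
Pivot set = {a,ℓ}, free = {g,v,ω,c,ν,D}
RREF:
  r0: [   1    1    0  1/2  1/2  1/2  1/2    0]
  r1: [   0    0    1  1/2 -1/2  1/2  3/2    1]
Fix exponent of ω at 1, g at 0, v at 0, c at 0, ν at 0, D at 0; solve each RREF row for its pivot's exponent:
  r0: exp(a) + (1/2)·1 = 0 ⇒ exp(a) = -1/2
  r1: exp(ℓ) + (-1/2)·1 = 0 ⇒ exp(ℓ) = 1/2
Π_3 = a^(-1/2) · ℓ^(1/2) · ω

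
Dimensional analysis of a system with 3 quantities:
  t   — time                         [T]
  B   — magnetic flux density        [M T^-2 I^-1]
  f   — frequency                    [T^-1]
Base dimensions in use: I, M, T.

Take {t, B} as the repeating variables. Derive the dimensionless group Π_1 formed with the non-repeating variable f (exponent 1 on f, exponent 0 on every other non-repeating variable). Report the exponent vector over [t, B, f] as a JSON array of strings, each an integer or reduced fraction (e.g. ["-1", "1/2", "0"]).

Dimensional matrix (I×M×T by t×B×f):
  I: [ 0 -1  0]
  M: [ 0  1  0]
  T: [ 1 -2 -1]
Row reduction gives pivot columns t,B; rank = 2
Repeat: t,B; free: f
RREF:
  r0: [   1    0   -1]
  r1: [   0    1    0]
  r2: [   0    0    0]
Fix exponent of f at 1; solve each RREF row for its pivot's exponent:
  r0: exp(t) + (-1)·1 = 0 ⇒ exp(t) = 1
  r1: exp(B) + (0)·1 = 0 ⇒ exp(B) = 0
Π_1 = t · f

["1", "0", "1"]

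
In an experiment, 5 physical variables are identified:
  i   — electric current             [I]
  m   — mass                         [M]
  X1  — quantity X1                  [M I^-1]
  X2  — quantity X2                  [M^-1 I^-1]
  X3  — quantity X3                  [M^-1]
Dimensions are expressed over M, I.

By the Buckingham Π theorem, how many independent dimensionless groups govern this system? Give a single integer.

3

Write exponents as rows M,I / cols i,m,X1,X2,X3:
  M: [ 0  1  1 -1 -1]
  I: [ 1  0 -1 -1  0]
RREF → pivots at {i,m} ⇒ r = 2
5 vars − rank 2 = 3 Π groups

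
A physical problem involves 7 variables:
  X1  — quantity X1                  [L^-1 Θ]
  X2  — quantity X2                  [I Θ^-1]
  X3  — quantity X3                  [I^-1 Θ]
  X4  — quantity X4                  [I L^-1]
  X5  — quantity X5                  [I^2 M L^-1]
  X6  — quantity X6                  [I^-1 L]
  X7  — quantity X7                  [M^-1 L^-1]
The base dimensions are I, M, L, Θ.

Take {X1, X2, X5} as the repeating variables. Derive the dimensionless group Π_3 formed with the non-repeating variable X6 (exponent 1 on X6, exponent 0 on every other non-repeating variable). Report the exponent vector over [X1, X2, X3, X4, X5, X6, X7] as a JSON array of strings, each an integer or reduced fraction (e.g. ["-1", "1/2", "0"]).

Exponent matrix [I,M,L,Θ] × [X1,X2,X3,X4,X5,X6,X7]:
  I: [ 0  1 -1  1  2 -1  0]
  M: [ 0  0  0  0  1  0 -1]
  L: [-1  0  0 -1 -1  1 -1]
  Θ: [ 1 -1  1  0  0  0  0]
Row reduction gives pivot columns X1,X2,X5; rank = 3
Repeat: X1,X2,X5; free: X3,X4,X6,X7
RREF:
  r0: [   1    0    0    1    0   -1    2]
  r1: [   0    1   -1    1    0   -1    2]
  r2: [   0    0    0    0    1    0   -1]
  r3: [   0    0    0    0    0    0    0]
Fix exponent of X6 at 1, X3 at 0, X4 at 0, X7 at 0; solve each RREF row for its pivot's exponent:
  r0: exp(X1) + (-1)·1 = 0 ⇒ exp(X1) = 1
  r1: exp(X2) + (-1)·1 = 0 ⇒ exp(X2) = 1
  r2: exp(X5) + (0)·1 = 0 ⇒ exp(X5) = 0
Π_3 = X1 · X2 · X6

["1", "1", "0", "0", "0", "1", "0"]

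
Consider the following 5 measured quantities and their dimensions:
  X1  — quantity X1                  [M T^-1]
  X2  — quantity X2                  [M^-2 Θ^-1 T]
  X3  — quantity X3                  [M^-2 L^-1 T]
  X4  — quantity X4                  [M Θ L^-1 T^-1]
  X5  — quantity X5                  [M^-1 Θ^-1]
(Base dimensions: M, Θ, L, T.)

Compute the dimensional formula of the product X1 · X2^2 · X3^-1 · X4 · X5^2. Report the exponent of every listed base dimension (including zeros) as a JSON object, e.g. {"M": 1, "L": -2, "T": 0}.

{"M": -2, "Θ": -3, "L": 0, "T": -1}

Exponent matrix [M,Θ,L,T] × [X1,X2,X3,X4,X5]:
  M: [ 1 -2 -2  1 -1]
  Θ: [ 0 -1  0  1 -1]
  L: [ 0  0 -1 -1  0]
  T: [-1  1  1 -1  0]
  [M]: (1)·1+(2)·-2+(-1)·-2+(1)·1+(2)·-1 = -2
  [Θ]: (1)·0+(2)·-1+(-1)·0+(1)·1+(2)·-1 = -3
  [L]: (1)·0+(2)·0+(-1)·-1+(1)·-1+(2)·0 = 0
  [T]: (1)·-1+(2)·1+(-1)·1+(1)·-1+(2)·0 = -1
⇒ M^-2 Θ^-3 T^-1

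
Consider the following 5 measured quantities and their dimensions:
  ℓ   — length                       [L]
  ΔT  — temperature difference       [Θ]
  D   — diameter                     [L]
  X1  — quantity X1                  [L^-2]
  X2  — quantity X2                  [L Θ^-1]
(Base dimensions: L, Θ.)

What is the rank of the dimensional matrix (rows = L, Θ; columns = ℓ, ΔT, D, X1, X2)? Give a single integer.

2

Exponent matrix [L,Θ] × [ℓ,ΔT,D,X1,X2]:
  L: [ 1  0  1 -2  1]
  Θ: [ 0  1  0  0 -1]
RREF → pivots at {ℓ,ΔT} ⇒ r = 2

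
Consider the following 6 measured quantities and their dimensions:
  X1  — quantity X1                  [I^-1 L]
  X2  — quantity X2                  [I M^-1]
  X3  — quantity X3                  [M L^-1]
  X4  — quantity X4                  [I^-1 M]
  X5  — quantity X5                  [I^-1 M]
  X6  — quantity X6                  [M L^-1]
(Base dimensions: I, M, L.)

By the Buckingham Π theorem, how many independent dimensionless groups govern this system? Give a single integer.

Write exponents as rows I,M,L / cols X1,X2,X3,X4,X5,X6:
  I: [-1  1  0 -1 -1  0]
  M: [ 0 -1  1  1  1  1]
  L: [ 1  0 -1  0  0 -1]
RREF → pivots at {X1,X2} ⇒ r = 2
n=6, r=2 ⇒ 4 dimensionless groups

4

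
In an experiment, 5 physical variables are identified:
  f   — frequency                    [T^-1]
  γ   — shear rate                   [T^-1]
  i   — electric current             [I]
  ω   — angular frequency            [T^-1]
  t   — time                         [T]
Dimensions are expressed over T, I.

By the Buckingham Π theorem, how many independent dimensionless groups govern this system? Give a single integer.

3

Dimensional matrix (T×I by f×γ×i×ω×t):
  T: [-1 -1  0 -1  1]
  I: [ 0  0  1  0  0]
Echelon form has 2 nonzero rows (pivots: f,i)
n=5, r=2 ⇒ 3 dimensionless groups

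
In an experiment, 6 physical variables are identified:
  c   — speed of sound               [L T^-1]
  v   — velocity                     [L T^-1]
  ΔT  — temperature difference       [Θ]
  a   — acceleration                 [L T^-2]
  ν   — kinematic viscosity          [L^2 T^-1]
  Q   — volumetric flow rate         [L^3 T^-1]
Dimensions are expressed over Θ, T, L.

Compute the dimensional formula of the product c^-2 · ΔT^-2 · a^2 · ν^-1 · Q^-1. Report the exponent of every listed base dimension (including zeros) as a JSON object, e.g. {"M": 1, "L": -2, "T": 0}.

{"Θ": -2, "T": 0, "L": -5}

Exponent matrix [Θ,T,L] × [c,v,ΔT,a,ν,Q]:
  Θ: [ 0  0  1  0  0  0]
  T: [-1 -1  0 -2 -1 -1]
  L: [ 1  1  0  1  2  3]
  [Θ]: (-2)·0+(-2)·1+(2)·0+(-1)·0+(-1)·0 = -2
  [T]: (-2)·-1+(-2)·0+(2)·-2+(-1)·-1+(-1)·-1 = 0
  [L]: (-2)·1+(-2)·0+(2)·1+(-1)·2+(-1)·3 = -5
⇒ Θ^-2 L^-5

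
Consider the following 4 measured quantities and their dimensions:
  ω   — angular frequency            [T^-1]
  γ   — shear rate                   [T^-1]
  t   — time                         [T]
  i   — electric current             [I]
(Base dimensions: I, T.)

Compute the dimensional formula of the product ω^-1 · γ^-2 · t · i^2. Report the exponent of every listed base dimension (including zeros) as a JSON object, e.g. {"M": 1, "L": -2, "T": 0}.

{"I": 2, "T": 4}

Write exponents as rows I,T / cols ω,γ,t,i:
  I: [ 0  0  0  1]
  T: [-1 -1  1  0]
  [I]: (-1)·0+(-2)·0+(1)·0+(2)·1 = 2
  [T]: (-1)·-1+(-2)·-1+(1)·1+(2)·0 = 4
⇒ I^2 T^4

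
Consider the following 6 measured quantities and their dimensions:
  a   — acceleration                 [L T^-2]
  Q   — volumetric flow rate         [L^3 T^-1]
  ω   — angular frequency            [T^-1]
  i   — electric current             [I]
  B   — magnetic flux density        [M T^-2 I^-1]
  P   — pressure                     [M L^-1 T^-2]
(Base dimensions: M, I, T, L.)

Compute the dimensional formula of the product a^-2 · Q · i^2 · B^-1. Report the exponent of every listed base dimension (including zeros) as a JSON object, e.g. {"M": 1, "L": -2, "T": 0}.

Exponent matrix [M,I,T,L] × [a,Q,ω,i,B,P]:
  M: [ 0  0  0  0  1  1]
  I: [ 0  0  0  1 -1  0]
  T: [-2 -1 -1  0 -2 -2]
  L: [ 1  3  0  0  0 -1]
  [M]: (-2)·0+(1)·0+(2)·0+(-1)·1 = -1
  [I]: (-2)·0+(1)·0+(2)·1+(-1)·-1 = 3
  [T]: (-2)·-2+(1)·-1+(2)·0+(-1)·-2 = 5
  [L]: (-2)·1+(1)·3+(2)·0+(-1)·0 = 1
⇒ M^-1 I^3 T^5 L

{"M": -1, "I": 3, "T": 5, "L": 1}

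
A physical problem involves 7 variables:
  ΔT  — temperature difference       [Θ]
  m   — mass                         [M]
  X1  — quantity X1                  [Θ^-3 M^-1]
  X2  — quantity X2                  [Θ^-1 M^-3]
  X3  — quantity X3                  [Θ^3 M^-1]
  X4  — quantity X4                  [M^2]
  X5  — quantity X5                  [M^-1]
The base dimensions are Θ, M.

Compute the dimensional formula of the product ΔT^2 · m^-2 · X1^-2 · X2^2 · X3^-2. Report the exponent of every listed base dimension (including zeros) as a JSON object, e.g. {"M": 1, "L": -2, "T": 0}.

Exponent matrix [Θ,M] × [ΔT,m,X1,X2,X3,X4,X5]:
  Θ: [ 1  0 -3 -1  3  0  0]
  M: [ 0  1 -1 -3 -1  2 -1]
  [Θ]: (2)·1+(-2)·0+(-2)·-3+(2)·-1+(-2)·3 = 0
  [M]: (2)·0+(-2)·1+(-2)·-1+(2)·-3+(-2)·-1 = -4
⇒ M^-4

{"Θ": 0, "M": -4}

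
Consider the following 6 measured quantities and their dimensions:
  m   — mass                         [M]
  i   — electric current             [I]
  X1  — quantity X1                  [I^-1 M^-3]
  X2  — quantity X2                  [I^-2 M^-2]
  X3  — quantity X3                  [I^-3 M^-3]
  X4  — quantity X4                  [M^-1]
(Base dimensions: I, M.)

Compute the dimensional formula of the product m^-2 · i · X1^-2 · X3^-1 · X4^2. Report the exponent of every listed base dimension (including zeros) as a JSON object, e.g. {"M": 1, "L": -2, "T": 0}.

Exponent matrix [I,M] × [m,i,X1,X2,X3,X4]:
  I: [ 0  1 -1 -2 -3  0]
  M: [ 1  0 -3 -2 -3 -1]
  [I]: (-2)·0+(1)·1+(-2)·-1+(-1)·-3+(2)·0 = 6
  [M]: (-2)·1+(1)·0+(-2)·-3+(-1)·-3+(2)·-1 = 5
⇒ I^6 M^5

{"I": 6, "M": 5}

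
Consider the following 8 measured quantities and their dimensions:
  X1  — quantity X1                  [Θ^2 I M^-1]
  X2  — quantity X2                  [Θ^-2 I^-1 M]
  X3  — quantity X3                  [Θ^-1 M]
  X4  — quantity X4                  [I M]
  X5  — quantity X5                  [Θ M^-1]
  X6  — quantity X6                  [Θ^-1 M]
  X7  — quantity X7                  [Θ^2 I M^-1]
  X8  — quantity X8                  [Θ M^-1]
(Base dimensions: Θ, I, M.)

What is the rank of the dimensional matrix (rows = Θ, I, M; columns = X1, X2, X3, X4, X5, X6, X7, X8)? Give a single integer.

Dimensional matrix (Θ×I×M by X1×X2×X3×X4×X5×X6×X7×X8):
  Θ: [ 2 -2 -1  0  1 -1  2  1]
  I: [ 1 -1  0  1  0  0  1  0]
  M: [-1  1  1  1 -1  1 -1 -1]
Row reduction gives pivot columns X1,X3; rank = 2

2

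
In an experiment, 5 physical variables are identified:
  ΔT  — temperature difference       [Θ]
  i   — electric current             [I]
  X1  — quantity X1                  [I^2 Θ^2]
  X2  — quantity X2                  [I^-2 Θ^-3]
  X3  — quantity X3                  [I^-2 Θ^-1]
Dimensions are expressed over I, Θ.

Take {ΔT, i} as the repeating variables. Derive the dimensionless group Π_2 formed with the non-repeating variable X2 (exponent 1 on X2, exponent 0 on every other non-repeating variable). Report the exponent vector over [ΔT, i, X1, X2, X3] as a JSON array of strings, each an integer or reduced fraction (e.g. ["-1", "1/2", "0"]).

Dimensional matrix (I×Θ by ΔT×i×X1×X2×X3):
  I: [ 0  1  2 -2 -2]
  Θ: [ 1  0  2 -3 -1]
Row reduction gives pivot columns ΔT,i; rank = 2
Repeat: ΔT,i; free: X1,X2,X3
RREF:
  r0: [   1    0    2   -3   -1]
  r1: [   0    1    2   -2   -2]
Fix exponent of X2 at 1, X1 at 0, X3 at 0; solve each RREF row for its pivot's exponent:
  r0: exp(ΔT) + (-3)·1 = 0 ⇒ exp(ΔT) = 3
  r1: exp(i) + (-2)·1 = 0 ⇒ exp(i) = 2
Π_2 = ΔT^3 · i^2 · X2

["3", "2", "0", "1", "0"]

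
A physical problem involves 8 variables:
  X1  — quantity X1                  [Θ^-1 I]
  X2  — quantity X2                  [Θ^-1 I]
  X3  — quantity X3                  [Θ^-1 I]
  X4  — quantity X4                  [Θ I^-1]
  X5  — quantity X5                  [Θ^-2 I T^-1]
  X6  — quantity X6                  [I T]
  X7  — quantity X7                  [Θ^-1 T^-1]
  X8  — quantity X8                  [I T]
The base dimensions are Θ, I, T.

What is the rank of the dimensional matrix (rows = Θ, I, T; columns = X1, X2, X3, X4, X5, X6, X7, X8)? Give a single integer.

Dimensional matrix (Θ×I×T by X1×X2×X3×X4×X5×X6×X7×X8):
  Θ: [-1 -1 -1  1 -2  0 -1  0]
  I: [ 1  1  1 -1  1  1  0  1]
  T: [ 0  0  0  0 -1  1 -1  1]
RREF → pivots at {X1,X5} ⇒ r = 2

2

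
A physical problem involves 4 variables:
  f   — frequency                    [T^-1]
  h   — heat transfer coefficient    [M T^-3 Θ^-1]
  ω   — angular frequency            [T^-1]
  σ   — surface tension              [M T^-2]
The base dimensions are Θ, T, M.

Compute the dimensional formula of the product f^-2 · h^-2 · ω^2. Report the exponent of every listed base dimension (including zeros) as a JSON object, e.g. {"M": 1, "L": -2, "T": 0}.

Write exponents as rows Θ,T,M / cols f,h,ω,σ:
  Θ: [ 0 -1  0  0]
  T: [-1 -3 -1 -2]
  M: [ 0  1  0  1]
  [Θ]: (-2)·0+(-2)·-1+(2)·0 = 2
  [T]: (-2)·-1+(-2)·-3+(2)·-1 = 6
  [M]: (-2)·0+(-2)·1+(2)·0 = -2
⇒ Θ^2 T^6 M^-2

{"Θ": 2, "T": 6, "M": -2}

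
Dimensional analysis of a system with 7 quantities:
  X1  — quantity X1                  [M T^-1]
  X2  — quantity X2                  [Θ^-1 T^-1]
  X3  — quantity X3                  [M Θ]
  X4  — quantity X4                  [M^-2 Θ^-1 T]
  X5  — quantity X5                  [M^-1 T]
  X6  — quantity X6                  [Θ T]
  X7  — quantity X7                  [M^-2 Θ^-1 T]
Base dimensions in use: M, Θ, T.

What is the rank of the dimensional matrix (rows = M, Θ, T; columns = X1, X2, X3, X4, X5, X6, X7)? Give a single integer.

2

Exponent matrix [M,Θ,T] × [X1,X2,X3,X4,X5,X6,X7]:
  M: [ 1  0  1 -2 -1  0 -2]
  Θ: [ 0 -1  1 -1  0  1 -1]
  T: [-1 -1  0  1  1  1  1]
Echelon form has 2 nonzero rows (pivots: X1,X2)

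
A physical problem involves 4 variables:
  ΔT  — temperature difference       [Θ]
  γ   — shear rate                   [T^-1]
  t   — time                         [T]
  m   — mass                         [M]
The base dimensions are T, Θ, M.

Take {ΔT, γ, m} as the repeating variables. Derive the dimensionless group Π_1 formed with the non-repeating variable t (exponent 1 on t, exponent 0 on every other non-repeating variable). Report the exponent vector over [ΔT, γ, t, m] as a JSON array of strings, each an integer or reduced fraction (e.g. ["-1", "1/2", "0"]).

["0", "1", "1", "0"]

Exponent matrix [T,Θ,M] × [ΔT,γ,t,m]:
  T: [ 0 -1  1  0]
  Θ: [ 1  0  0  0]
  M: [ 0  0  0  1]
Row reduction gives pivot columns ΔT,γ,m; rank = 3
Pivot set = {ΔT,γ,m}, free = {t}
RREF:
  r0: [   1    0    0    0]
  r1: [   0    1   -1    0]
  r2: [   0    0    0    1]
Fix exponent of t at 1; solve each RREF row for its pivot's exponent:
  r0: exp(ΔT) + (0)·1 = 0 ⇒ exp(ΔT) = 0
  r1: exp(γ) + (-1)·1 = 0 ⇒ exp(γ) = 1
  r2: exp(m) + (0)·1 = 0 ⇒ exp(m) = 0
Π_1 = γ · t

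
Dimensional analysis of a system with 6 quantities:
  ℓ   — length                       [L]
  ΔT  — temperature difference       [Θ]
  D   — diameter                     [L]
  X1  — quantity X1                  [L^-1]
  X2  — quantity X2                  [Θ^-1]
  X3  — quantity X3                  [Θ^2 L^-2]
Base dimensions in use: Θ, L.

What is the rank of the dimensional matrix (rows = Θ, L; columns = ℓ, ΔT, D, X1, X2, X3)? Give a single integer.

Exponent matrix [Θ,L] × [ℓ,ΔT,D,X1,X2,X3]:
  Θ: [ 0  1  0  0 -1  2]
  L: [ 1  0  1 -1  0 -2]
Echelon form has 2 nonzero rows (pivots: ℓ,ΔT)

2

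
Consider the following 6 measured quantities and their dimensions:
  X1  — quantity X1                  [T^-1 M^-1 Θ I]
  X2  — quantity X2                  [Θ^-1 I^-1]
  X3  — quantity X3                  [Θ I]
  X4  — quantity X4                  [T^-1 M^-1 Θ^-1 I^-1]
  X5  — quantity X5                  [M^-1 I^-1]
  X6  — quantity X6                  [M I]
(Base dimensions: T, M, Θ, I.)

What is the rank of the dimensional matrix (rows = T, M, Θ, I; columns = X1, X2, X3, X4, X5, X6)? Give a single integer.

Dimensional matrix (T×M×Θ×I by X1×X2×X3×X4×X5×X6):
  T: [-1  0  0 -1  0  0]
  M: [-1  0  0 -1 -1  1]
  Θ: [ 1 -1  1 -1  0  0]
  I: [ 1 -1  1 -1 -1  1]
Echelon form has 3 nonzero rows (pivots: X1,X2,X5)

3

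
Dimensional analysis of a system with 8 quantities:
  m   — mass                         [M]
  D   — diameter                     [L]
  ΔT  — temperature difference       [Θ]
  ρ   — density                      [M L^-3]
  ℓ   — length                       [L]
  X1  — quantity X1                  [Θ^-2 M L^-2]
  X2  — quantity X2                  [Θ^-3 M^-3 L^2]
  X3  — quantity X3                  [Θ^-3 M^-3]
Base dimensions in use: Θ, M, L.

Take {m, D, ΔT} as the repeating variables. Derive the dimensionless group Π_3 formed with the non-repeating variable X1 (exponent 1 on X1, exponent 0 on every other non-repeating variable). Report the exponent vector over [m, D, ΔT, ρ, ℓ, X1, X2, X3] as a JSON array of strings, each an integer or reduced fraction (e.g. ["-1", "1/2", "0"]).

["-1", "2", "2", "0", "0", "1", "0", "0"]

Dimensional matrix (Θ×M×L by m×D×ΔT×ρ×ℓ×X1×X2×X3):
  Θ: [ 0  0  1  0  0 -2 -3 -3]
  M: [ 1  0  0  1  0  1 -3 -3]
  L: [ 0  1  0 -3  1 -2  2  0]
Echelon form has 3 nonzero rows (pivots: m,D,ΔT)
Repeat: m,D,ΔT; free: ρ,ℓ,X1,X2,X3
RREF:
  r0: [   1    0    0    1    0    1   -3   -3]
  r1: [   0    1    0   -3    1   -2    2    0]
  r2: [   0    0    1    0    0   -2   -3   -3]
Fix exponent of X1 at 1, ρ at 0, ℓ at 0, X2 at 0, X3 at 0; solve each RREF row for its pivot's exponent:
  r0: exp(m) + (1)·1 = 0 ⇒ exp(m) = -1
  r1: exp(D) + (-2)·1 = 0 ⇒ exp(D) = 2
  r2: exp(ΔT) + (-2)·1 = 0 ⇒ exp(ΔT) = 2
Π_3 = m^-1 · D^2 · ΔT^2 · X1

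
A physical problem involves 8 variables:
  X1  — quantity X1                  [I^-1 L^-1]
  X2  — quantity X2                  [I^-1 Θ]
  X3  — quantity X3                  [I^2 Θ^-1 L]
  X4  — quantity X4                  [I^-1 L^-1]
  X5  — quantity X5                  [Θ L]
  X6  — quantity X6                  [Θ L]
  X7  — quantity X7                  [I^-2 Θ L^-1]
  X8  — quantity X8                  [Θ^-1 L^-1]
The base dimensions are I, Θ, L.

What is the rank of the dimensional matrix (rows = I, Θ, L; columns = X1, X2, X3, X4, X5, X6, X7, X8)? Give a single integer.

2

Write exponents as rows I,Θ,L / cols X1,X2,X3,X4,X5,X6,X7,X8:
  I: [-1 -1  2 -1  0  0 -2  0]
  Θ: [ 0  1 -1  0  1  1  1 -1]
  L: [-1  0  1 -1  1  1 -1 -1]
Echelon form has 2 nonzero rows (pivots: X1,X2)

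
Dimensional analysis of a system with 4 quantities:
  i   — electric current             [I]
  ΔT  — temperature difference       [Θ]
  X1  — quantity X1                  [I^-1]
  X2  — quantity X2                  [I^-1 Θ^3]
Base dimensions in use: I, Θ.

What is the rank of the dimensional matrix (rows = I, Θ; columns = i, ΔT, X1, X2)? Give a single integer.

Exponent matrix [I,Θ] × [i,ΔT,X1,X2]:
  I: [ 1  0 -1 -1]
  Θ: [ 0  1  0  3]
Echelon form has 2 nonzero rows (pivots: i,ΔT)

2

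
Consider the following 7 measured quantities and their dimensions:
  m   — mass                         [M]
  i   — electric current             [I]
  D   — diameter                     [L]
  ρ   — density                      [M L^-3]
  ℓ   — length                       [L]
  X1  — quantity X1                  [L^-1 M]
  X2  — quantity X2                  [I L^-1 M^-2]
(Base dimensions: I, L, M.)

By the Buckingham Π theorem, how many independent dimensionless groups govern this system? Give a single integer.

Write exponents as rows I,L,M / cols m,i,D,ρ,ℓ,X1,X2:
  I: [ 0  1  0  0  0  0  1]
  L: [ 0  0  1 -3  1 -1 -1]
  M: [ 1  0  0  1  0  1 -2]
Row reduction gives pivot columns m,i,D; rank = 3
Π count = n − r = 7 − 3 = 4

4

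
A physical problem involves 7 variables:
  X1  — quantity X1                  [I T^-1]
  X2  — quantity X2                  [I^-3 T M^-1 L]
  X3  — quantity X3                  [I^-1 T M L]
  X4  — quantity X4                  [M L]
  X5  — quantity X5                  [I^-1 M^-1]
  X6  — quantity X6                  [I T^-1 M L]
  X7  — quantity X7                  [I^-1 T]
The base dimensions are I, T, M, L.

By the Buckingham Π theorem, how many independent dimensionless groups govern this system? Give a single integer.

4

Exponent matrix [I,T,M,L] × [X1,X2,X3,X4,X5,X6,X7]:
  I: [ 1 -3 -1  0 -1  1 -1]
  T: [-1  1  1  0  0 -1  1]
  M: [ 0 -1  1  1 -1  1  0]
  L: [ 0  1  1  1  0  1  0]
Row reduction gives pivot columns X1,X2,X3; rank = 3
n=7, r=3 ⇒ 4 dimensionless groups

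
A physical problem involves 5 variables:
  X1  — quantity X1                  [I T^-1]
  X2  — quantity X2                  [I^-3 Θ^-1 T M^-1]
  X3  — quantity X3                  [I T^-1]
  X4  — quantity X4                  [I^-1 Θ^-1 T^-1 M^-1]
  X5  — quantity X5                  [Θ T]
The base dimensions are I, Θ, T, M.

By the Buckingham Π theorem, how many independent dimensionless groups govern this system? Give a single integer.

2

Exponent matrix [I,Θ,T,M] × [X1,X2,X3,X4,X5]:
  I: [ 1 -3  1 -1  0]
  Θ: [ 0 -1  0 -1  1]
  T: [-1  1 -1 -1  1]
  M: [ 0 -1  0 -1  0]
Echelon form has 3 nonzero rows (pivots: X1,X2,X5)
Π count = n − r = 5 − 3 = 2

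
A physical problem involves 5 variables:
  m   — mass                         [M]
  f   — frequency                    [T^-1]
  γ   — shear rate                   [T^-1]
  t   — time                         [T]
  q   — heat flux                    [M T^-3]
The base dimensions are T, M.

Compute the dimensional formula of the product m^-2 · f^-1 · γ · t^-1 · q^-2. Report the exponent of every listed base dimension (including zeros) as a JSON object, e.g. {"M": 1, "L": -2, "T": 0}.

{"T": 5, "M": -4}

Exponent matrix [T,M] × [m,f,γ,t,q]:
  T: [ 0 -1 -1  1 -3]
  M: [ 1  0  0  0  1]
  [T]: (-2)·0+(-1)·-1+(1)·-1+(-1)·1+(-2)·-3 = 5
  [M]: (-2)·1+(-1)·0+(1)·0+(-1)·0+(-2)·1 = -4
⇒ T^5 M^-4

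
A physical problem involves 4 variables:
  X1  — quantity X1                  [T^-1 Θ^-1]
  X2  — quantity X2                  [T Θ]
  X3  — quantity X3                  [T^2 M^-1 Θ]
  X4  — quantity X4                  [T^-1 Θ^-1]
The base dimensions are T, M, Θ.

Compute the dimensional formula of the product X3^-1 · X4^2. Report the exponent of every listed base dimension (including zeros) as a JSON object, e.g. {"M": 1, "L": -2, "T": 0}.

{"T": -4, "M": 1, "Θ": -3}

Exponent matrix [T,M,Θ] × [X1,X2,X3,X4]:
  T: [-1  1  2 -1]
  M: [ 0  0 -1  0]
  Θ: [-1  1  1 -1]
  [T]: (-1)·2+(2)·-1 = -4
  [M]: (-1)·-1+(2)·0 = 1
  [Θ]: (-1)·1+(2)·-1 = -3
⇒ T^-4 M Θ^-3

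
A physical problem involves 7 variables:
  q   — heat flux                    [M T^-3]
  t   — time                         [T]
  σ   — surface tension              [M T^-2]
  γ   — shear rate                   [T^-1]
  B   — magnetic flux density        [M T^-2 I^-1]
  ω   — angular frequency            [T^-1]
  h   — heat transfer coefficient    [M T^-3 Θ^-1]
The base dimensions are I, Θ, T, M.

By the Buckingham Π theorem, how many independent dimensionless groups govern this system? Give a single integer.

3

Write exponents as rows I,Θ,T,M / cols q,t,σ,γ,B,ω,h:
  I: [ 0  0  0  0 -1  0  0]
  Θ: [ 0  0  0  0  0  0 -1]
  T: [-3  1 -2 -1 -2 -1 -3]
  M: [ 1  0  1  0  1  0  1]
RREF → pivots at {q,t,B,h} ⇒ r = 4
Π count = n − r = 7 − 4 = 3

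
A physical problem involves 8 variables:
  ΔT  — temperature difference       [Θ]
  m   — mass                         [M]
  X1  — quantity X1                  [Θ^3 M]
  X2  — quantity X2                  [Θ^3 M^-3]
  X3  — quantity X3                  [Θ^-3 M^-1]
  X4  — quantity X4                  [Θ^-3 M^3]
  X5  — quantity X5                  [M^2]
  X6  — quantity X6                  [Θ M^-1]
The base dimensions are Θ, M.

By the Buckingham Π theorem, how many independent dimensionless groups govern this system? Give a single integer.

6

Write exponents as rows Θ,M / cols ΔT,m,X1,X2,X3,X4,X5,X6:
  Θ: [ 1  0  3  3 -3 -3  0  1]
  M: [ 0  1  1 -3 -1  3  2 -1]
RREF → pivots at {ΔT,m} ⇒ r = 2
8 vars − rank 2 = 6 Π groups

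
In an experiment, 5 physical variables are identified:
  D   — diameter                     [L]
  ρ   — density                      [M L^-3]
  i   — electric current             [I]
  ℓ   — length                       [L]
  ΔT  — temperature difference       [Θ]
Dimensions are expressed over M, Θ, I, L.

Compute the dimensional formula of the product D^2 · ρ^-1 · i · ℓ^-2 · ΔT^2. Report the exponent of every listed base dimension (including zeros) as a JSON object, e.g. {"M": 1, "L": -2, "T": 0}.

{"M": -1, "Θ": 2, "I": 1, "L": 3}

Write exponents as rows M,Θ,I,L / cols D,ρ,i,ℓ,ΔT:
  M: [ 0  1  0  0  0]
  Θ: [ 0  0  0  0  1]
  I: [ 0  0  1  0  0]
  L: [ 1 -3  0  1  0]
  [M]: (2)·0+(-1)·1+(1)·0+(-2)·0+(2)·0 = -1
  [Θ]: (2)·0+(-1)·0+(1)·0+(-2)·0+(2)·1 = 2
  [I]: (2)·0+(-1)·0+(1)·1+(-2)·0+(2)·0 = 1
  [L]: (2)·1+(-1)·-3+(1)·0+(-2)·1+(2)·0 = 3
⇒ M^-1 Θ^2 I L^3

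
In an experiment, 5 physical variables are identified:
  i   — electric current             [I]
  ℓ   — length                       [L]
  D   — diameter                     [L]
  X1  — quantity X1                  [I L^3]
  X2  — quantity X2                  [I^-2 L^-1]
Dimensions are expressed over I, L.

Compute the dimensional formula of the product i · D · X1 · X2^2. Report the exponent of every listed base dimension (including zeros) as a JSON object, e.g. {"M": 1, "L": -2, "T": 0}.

Dimensional matrix (I×L by i×ℓ×D×X1×X2):
  I: [ 1  0  0  1 -2]
  L: [ 0  1  1  3 -1]
  [I]: (1)·1+(1)·0+(1)·1+(2)·-2 = -2
  [L]: (1)·0+(1)·1+(1)·3+(2)·-1 = 2
⇒ I^-2 L^2

{"I": -2, "L": 2}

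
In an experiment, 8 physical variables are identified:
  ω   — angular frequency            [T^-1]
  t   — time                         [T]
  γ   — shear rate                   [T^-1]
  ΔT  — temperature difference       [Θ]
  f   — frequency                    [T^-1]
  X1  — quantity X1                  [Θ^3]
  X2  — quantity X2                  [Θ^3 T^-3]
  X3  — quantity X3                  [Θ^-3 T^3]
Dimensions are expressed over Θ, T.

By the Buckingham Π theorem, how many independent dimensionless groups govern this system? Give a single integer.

6

Dimensional matrix (Θ×T by ω×t×γ×ΔT×f×X1×X2×X3):
  Θ: [ 0  0  0  1  0  3  3 -3]
  T: [-1  1 -1  0 -1  0 -3  3]
RREF → pivots at {ω,ΔT} ⇒ r = 2
Π count = n − r = 8 − 2 = 6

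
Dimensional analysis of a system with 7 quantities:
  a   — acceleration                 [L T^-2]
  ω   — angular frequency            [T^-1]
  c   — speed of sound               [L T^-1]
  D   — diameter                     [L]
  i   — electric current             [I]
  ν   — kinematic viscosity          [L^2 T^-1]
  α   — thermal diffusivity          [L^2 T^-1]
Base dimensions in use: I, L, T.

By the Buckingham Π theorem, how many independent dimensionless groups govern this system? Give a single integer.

Exponent matrix [I,L,T] × [a,ω,c,D,i,ν,α]:
  I: [ 0  0  0  0  1  0  0]
  L: [ 1  0  1  1  0  2  2]
  T: [-2 -1 -1  0  0 -1 -1]
Row reduction gives pivot columns a,ω,i; rank = 3
Π count = n − r = 7 − 3 = 4

4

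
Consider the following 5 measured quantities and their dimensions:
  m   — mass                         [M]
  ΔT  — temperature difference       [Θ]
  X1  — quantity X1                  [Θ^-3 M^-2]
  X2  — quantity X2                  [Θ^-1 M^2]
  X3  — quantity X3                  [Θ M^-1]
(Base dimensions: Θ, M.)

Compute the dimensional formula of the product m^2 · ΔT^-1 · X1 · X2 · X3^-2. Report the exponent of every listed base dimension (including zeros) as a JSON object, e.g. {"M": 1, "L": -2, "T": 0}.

{"Θ": -7, "M": 4}

Exponent matrix [Θ,M] × [m,ΔT,X1,X2,X3]:
  Θ: [ 0  1 -3 -1  1]
  M: [ 1  0 -2  2 -1]
  [Θ]: (2)·0+(-1)·1+(1)·-3+(1)·-1+(-2)·1 = -7
  [M]: (2)·1+(-1)·0+(1)·-2+(1)·2+(-2)·-1 = 4
⇒ Θ^-7 M^4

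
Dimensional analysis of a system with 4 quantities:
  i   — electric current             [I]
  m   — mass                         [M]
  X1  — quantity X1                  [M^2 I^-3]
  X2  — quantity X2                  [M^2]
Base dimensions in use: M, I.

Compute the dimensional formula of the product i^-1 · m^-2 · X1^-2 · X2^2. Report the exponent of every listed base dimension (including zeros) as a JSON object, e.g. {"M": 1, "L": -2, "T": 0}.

Dimensional matrix (M×I by i×m×X1×X2):
  M: [ 0  1  2  2]
  I: [ 1  0 -3  0]
  [M]: (-1)·0+(-2)·1+(-2)·2+(2)·2 = -2
  [I]: (-1)·1+(-2)·0+(-2)·-3+(2)·0 = 5
⇒ M^-2 I^5

{"M": -2, "I": 5}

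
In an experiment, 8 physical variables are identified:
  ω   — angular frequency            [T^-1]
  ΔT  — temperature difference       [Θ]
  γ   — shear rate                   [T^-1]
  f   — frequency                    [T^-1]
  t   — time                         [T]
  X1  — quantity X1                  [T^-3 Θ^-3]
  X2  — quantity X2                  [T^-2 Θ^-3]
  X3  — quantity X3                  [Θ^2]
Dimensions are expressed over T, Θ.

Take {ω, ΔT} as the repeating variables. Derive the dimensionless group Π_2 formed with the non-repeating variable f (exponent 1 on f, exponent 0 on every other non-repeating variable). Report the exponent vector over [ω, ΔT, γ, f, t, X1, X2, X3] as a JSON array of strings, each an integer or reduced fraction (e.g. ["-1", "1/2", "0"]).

Dimensional matrix (T×Θ by ω×ΔT×γ×f×t×X1×X2×X3):
  T: [-1  0 -1 -1  1 -3 -2  0]
  Θ: [ 0  1  0  0  0 -3 -3  2]
RREF → pivots at {ω,ΔT} ⇒ r = 2
Repeat: ω,ΔT; free: γ,f,t,X1,X2,X3
RREF:
  r0: [   1    0    1    1   -1    3    2    0]
  r1: [   0    1    0    0    0   -3   -3    2]
Fix exponent of f at 1, γ at 0, t at 0, X1 at 0, X2 at 0, X3 at 0; solve each RREF row for its pivot's exponent:
  r0: exp(ω) + (1)·1 = 0 ⇒ exp(ω) = -1
  r1: exp(ΔT) + (0)·1 = 0 ⇒ exp(ΔT) = 0
Π_2 = ω^-1 · f

["-1", "0", "0", "1", "0", "0", "0", "0"]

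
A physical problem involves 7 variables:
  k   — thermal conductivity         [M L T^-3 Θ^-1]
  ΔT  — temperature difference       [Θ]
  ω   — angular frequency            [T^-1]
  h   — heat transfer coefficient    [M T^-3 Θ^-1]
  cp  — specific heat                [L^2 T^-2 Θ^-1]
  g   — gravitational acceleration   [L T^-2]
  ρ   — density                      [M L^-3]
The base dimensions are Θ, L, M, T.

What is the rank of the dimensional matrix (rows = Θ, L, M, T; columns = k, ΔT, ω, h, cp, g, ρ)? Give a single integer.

4

Exponent matrix [Θ,L,M,T] × [k,ΔT,ω,h,cp,g,ρ]:
  Θ: [-1  1  0 -1 -1  0  0]
  L: [ 1  0  0  0  2  1 -3]
  M: [ 1  0  0  1  0  0  1]
  T: [-3  0 -1 -3 -2 -2  0]
RREF → pivots at {k,ΔT,ω,h} ⇒ r = 4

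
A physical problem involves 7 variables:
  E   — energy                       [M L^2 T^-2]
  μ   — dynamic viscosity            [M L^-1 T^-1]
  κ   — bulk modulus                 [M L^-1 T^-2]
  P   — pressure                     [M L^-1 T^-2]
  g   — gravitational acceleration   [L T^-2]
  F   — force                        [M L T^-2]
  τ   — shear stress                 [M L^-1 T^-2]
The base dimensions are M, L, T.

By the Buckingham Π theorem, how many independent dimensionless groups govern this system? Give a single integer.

Exponent matrix [M,L,T] × [E,μ,κ,P,g,F,τ]:
  M: [ 1  1  1  1  0  1  1]
  L: [ 2 -1 -1 -1  1  1 -1]
  T: [-2 -1 -2 -2 -2 -2 -2]
Echelon form has 3 nonzero rows (pivots: E,μ,κ)
Π count = n − r = 7 − 3 = 4

4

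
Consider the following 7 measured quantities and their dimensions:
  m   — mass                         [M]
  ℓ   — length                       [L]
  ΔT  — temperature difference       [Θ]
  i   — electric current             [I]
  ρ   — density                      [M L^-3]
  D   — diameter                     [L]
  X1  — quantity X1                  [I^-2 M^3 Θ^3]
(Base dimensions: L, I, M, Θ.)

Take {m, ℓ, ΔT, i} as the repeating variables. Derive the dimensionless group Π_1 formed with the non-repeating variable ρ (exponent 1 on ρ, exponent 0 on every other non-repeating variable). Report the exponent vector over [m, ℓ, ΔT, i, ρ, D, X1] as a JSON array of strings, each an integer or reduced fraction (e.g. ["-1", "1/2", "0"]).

Exponent matrix [L,I,M,Θ] × [m,ℓ,ΔT,i,ρ,D,X1]:
  L: [ 0  1  0  0 -3  1  0]
  I: [ 0  0  0  1  0  0 -2]
  M: [ 1  0  0  0  1  0  3]
  Θ: [ 0  0  1  0  0  0  3]
Echelon form has 4 nonzero rows (pivots: m,ℓ,ΔT,i)
Pivot set = {m,ℓ,ΔT,i}, free = {ρ,D,X1}
RREF:
  r0: [   1    0    0    0    1    0    3]
  r1: [   0    1    0    0   -3    1    0]
  r2: [   0    0    1    0    0    0    3]
  r3: [   0    0    0    1    0    0   -2]
Fix exponent of ρ at 1, D at 0, X1 at 0; solve each RREF row for its pivot's exponent:
  r0: exp(m) + (1)·1 = 0 ⇒ exp(m) = -1
  r1: exp(ℓ) + (-3)·1 = 0 ⇒ exp(ℓ) = 3
  r2: exp(ΔT) + (0)·1 = 0 ⇒ exp(ΔT) = 0
  r3: exp(i) + (0)·1 = 0 ⇒ exp(i) = 0
Π_1 = m^-1 · ℓ^3 · ρ

["-1", "3", "0", "0", "1", "0", "0"]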